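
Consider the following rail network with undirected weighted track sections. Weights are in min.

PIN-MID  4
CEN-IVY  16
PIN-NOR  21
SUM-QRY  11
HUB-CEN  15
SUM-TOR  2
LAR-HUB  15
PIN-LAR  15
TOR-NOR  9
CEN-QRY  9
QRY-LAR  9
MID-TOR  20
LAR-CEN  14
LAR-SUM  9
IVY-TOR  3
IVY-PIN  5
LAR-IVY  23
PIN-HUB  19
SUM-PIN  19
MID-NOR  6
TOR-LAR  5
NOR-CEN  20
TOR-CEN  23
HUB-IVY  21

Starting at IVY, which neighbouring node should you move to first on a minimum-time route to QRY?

TOR

Enumerating some paths:
IVY - TOR - SUM - QRY: 3+2+11 = 16
IVY - TOR - LAR - QRY: 3+5+9 = 17
Cheapest is IVY - TOR - SUM - QRY at 16 min.
So from IVY the first move is to TOR.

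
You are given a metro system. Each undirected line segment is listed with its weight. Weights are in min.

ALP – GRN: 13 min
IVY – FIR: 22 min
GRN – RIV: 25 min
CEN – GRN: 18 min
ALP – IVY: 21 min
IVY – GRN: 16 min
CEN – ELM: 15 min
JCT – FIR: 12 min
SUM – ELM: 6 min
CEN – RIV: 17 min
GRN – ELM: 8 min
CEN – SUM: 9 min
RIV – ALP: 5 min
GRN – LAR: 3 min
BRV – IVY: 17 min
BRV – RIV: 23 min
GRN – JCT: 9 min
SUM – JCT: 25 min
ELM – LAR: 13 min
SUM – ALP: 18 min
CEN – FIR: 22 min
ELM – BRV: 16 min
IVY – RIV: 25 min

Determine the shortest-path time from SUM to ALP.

Shortest distances from SUM:
SUM: 0
ELM: 6  (via SUM)
CEN: 9  (via SUM)
GRN: 14  (via ELM)
LAR: 17  (via GRN)
ALP: 18  (via SUM)
Shortest route: SUM → ALP = 18 min.

18 min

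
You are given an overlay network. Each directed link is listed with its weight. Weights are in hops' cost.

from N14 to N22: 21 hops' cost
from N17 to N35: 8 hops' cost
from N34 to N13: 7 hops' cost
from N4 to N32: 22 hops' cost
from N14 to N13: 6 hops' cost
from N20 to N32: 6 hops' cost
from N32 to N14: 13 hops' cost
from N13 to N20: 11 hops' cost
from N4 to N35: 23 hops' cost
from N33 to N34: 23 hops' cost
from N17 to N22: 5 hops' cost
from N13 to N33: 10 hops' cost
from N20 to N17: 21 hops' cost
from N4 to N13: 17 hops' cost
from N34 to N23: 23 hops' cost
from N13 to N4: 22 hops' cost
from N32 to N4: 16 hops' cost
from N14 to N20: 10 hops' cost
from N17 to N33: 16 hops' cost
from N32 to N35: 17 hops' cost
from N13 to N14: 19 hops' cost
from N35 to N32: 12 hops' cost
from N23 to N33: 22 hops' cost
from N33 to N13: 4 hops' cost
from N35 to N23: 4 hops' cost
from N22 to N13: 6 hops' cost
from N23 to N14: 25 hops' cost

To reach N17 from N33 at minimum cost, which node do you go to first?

N13

Candidate routes:
N33 → N34 → N13 → N20 → N17: 23+7+11+21 = 62
N33 → N13 → N20 → N17: 4+11+21 = 36
N33 → N13 → N14 → N20 → N17: 4+19+10+21 = 54
Cheapest is N33 → N13 → N20 → N17 at 36 hops' cost.
So from N33 the first move is to N13.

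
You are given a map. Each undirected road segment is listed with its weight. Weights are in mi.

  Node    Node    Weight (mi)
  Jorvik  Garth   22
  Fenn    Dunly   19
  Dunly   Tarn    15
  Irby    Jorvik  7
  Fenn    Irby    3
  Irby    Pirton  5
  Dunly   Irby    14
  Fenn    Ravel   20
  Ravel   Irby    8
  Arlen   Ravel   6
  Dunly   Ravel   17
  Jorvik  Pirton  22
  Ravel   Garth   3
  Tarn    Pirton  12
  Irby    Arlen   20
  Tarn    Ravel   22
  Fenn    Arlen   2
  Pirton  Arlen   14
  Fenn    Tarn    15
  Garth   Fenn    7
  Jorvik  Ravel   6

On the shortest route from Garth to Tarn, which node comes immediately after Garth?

Fenn

Candidate routes:
Garth–Ravel–Tarn: 3+22 = 25
Garth–Fenn–Tarn: 7+15 = 22
Cheapest is Garth–Fenn–Tarn at 22 mi.
So from Garth the first move is to Fenn.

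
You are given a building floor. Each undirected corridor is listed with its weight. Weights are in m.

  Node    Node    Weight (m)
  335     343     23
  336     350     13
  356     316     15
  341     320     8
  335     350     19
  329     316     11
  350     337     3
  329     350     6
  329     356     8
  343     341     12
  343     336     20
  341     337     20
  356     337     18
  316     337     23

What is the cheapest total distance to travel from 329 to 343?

39 m

Enumerating some paths:
329 → 350 → 337 → 341 → 343: 6+3+20+12 = 41
329 → 350 → 336 → 343: 6+13+20 = 39
The minimum is 39 m via 329 → 350 → 336 → 343.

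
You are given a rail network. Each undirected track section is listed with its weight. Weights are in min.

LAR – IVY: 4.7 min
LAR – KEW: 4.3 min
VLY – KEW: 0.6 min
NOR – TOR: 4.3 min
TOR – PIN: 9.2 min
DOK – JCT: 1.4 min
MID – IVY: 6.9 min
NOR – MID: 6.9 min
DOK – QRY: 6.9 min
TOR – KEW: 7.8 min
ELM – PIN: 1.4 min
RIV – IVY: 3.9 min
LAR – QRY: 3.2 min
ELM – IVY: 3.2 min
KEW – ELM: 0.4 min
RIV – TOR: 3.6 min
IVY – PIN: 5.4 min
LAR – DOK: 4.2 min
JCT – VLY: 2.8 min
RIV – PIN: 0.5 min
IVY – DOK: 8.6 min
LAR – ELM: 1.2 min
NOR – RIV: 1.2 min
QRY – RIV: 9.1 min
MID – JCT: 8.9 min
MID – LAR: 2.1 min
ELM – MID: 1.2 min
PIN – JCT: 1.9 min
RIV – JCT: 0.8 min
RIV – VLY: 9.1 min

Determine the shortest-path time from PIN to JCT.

Compare a few routes:
PIN → JCT: 1.9 = 1.9
PIN → RIV → JCT: 0.5+0.8 = 1.3
The minimum is 1.3 min via PIN → RIV → JCT.

1.3 min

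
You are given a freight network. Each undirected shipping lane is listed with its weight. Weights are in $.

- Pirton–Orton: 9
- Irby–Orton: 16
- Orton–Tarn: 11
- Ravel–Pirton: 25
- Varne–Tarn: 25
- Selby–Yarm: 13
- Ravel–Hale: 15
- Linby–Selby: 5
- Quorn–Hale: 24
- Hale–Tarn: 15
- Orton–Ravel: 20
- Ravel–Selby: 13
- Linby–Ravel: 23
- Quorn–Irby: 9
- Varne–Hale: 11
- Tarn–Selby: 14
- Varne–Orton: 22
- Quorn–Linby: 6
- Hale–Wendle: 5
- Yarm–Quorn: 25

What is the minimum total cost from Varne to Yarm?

$52

Shortest distances from Varne:
Varne: 0
Hale: 11  (via Varne)
Wendle: 16  (via Hale)
Orton: 22  (via Varne)
Tarn: 25  (via Varne)
Ravel: 26  (via Hale)
Pirton: 31  (via Orton)
Quorn: 35  (via Hale)
Irby: 38  (via Orton)
Selby: 39  (via Tarn)
Linby: 41  (via Quorn)
Yarm: 52  (via Selby)
Shortest route: Varne → Tarn → Selby → Yarm = $52.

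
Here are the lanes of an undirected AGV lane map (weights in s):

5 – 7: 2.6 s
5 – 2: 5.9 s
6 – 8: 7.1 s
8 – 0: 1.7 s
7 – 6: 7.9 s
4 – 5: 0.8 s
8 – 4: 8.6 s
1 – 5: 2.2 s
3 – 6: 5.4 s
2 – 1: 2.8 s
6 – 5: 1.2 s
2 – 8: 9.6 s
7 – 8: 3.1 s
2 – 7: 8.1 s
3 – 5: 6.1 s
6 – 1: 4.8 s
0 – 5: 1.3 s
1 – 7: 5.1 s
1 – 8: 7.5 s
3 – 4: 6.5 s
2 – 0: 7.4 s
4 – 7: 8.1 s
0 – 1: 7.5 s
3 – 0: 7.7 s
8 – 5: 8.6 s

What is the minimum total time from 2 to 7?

Settle nodes by increasing distance from 2:
2: 0
1: 2.8  (via 2)
5: 5  (via 1)
4: 5.8  (via 5)
6: 6.2  (via 5)
0: 6.3  (via 5)
7: 7.6  (via 5)
Shortest route: 2–1–5–7 = 7.6 s.

7.6 s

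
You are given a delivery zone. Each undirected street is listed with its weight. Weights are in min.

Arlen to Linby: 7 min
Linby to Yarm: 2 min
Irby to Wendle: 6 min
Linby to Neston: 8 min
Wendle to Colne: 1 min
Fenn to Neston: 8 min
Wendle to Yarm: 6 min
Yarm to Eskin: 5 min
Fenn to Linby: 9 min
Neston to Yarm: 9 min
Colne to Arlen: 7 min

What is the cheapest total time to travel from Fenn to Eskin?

Candidate routes:
Fenn → Linby → Yarm → Eskin: 9+2+5 = 16
Fenn → Neston → Yarm → Eskin: 8+9+5 = 22
Cheapest is Fenn → Linby → Yarm → Eskin at 16 min.

16 min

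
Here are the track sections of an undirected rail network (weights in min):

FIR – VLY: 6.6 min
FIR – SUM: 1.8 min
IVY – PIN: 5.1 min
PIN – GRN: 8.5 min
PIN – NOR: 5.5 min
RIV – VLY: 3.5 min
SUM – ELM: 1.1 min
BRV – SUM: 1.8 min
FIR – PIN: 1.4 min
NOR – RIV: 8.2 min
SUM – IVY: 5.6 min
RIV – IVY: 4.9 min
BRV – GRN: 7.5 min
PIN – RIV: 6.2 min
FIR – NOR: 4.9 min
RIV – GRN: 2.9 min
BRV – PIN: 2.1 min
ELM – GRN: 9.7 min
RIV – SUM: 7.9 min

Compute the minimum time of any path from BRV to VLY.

10.1 min

Compare a few routes:
BRV → PIN → FIR → VLY: 2.1+1.4+6.6 = 10.1
BRV → SUM → FIR → VLY: 1.8+1.8+6.6 = 10.2
The minimum is 10.1 min via BRV → PIN → FIR → VLY.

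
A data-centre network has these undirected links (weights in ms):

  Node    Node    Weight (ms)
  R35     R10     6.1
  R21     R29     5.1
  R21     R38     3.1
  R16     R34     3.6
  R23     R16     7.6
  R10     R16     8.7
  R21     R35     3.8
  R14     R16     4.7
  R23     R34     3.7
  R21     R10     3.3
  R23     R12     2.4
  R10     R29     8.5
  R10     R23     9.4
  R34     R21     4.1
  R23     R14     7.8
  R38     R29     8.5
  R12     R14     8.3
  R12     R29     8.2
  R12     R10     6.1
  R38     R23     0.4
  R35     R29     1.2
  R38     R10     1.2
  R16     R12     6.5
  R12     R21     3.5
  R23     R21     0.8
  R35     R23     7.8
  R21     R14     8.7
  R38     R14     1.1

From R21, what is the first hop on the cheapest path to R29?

Compare a few routes:
R21 → R23 → R38 → R29: 0.8+0.4+8.5 = 9.7
R21 → R23 → R38 → R10 → R35 → R29: 0.8+0.4+1.2+6.1+1.2 = 9.7
R21 → R29: 5.1 = 5.1
R21 → R35 → R29: 3.8+1.2 = 5
The minimum is 5 ms via R21 → R35 → R29.
So from R21 the first move is to R35.

R35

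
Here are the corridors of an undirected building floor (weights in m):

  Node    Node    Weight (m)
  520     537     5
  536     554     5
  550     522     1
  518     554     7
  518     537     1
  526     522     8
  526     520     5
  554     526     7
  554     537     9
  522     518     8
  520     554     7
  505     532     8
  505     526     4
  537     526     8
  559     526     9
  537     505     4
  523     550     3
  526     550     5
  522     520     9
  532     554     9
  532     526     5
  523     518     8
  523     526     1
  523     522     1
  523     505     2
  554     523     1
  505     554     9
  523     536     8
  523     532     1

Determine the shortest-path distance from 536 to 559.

Compare a few routes:
536 - 554 - 526 - 559: 5+7+9 = 21
536 - 523 - 526 - 559: 8+1+9 = 18
536 - 554 - 523 - 505 - 526 - 559: 5+1+2+4+9 = 21
536 - 554 - 523 - 526 - 559: 5+1+1+9 = 16
The minimum is 16 m via 536 - 554 - 523 - 526 - 559.

16 m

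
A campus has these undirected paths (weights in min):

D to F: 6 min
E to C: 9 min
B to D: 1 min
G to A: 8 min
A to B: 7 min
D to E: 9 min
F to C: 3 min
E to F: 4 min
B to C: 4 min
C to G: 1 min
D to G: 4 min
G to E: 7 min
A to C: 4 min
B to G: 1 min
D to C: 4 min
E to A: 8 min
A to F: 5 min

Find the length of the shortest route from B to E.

8 min

Enumerating some paths:
B - G - E: 1+7 = 8
B - G - C - F - E: 1+1+3+4 = 9
Cheapest is B - G - E at 8 min.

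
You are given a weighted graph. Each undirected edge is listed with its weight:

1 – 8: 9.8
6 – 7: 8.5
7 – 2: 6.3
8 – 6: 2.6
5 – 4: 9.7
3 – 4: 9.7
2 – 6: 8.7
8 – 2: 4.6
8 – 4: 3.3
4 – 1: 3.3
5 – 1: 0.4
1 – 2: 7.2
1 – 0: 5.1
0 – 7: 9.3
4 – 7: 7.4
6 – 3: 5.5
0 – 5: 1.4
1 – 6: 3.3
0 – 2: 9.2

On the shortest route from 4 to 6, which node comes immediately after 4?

8

Compare a few routes:
4–8–6: 3.3+2.6 = 5.9
4–1–6: 3.3+3.3 = 6.6
Cheapest is 4–8–6 at 5.9.
So from 4 the first move is to 8.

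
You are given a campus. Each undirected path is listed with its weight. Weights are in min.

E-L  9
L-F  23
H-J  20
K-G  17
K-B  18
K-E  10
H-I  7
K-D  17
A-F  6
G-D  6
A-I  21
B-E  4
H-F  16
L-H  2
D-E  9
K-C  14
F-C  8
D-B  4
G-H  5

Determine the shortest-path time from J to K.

41 min

Compare a few routes:
J–H–G–D–K: 20+5+6+17 = 48
J–H–G–D–B–E–K: 20+5+6+4+4+10 = 49
J–H–L–E–K: 20+2+9+10 = 41
J–H–G–K: 20+5+17 = 42
The minimum is 41 min via J–H–L–E–K.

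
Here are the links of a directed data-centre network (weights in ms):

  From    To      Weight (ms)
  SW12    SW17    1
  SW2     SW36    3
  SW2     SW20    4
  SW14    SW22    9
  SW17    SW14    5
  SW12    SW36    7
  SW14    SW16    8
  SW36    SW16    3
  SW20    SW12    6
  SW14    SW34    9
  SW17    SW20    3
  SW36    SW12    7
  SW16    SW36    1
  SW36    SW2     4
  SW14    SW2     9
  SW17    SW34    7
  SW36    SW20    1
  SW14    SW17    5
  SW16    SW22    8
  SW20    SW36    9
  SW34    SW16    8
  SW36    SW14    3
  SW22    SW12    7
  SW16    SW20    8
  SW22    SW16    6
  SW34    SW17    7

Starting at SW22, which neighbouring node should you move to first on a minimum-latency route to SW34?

Compare a few routes:
SW22 - SW16 - SW36 - SW14 - SW34: 6+1+3+9 = 19
SW22 - SW12 - SW17 - SW34: 7+1+7 = 15
The minimum is 15 ms via SW22 - SW12 - SW17 - SW34.
So from SW22 the first move is to SW12.

SW12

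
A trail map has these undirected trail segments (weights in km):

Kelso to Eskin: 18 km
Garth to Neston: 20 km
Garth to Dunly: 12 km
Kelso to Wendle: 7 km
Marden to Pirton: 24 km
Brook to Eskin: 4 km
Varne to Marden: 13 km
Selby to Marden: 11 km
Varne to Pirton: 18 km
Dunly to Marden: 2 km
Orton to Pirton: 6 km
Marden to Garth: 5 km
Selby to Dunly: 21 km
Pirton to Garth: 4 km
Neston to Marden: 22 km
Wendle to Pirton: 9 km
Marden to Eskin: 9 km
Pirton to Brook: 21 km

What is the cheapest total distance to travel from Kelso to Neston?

Compare a few routes:
Kelso–Eskin–Marden–Garth–Neston: 18+9+5+20 = 52
Kelso–Wendle–Pirton–Garth–Neston: 7+9+4+20 = 40
Kelso–Eskin–Marden–Neston: 18+9+22 = 49
Kelso–Wendle–Pirton–Garth–Marden–Neston: 7+9+4+5+22 = 47
The minimum is 40 km via Kelso–Wendle–Pirton–Garth–Neston.

40 km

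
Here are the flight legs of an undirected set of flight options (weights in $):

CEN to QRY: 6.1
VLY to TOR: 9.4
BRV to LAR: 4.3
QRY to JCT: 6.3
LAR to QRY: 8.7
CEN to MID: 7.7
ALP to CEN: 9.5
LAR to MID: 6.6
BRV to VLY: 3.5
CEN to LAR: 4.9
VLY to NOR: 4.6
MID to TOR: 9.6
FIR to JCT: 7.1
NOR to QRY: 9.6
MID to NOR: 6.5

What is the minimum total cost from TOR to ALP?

$26.8

Shortest distances from TOR:
TOR: 0
VLY: 9.4  (via TOR)
MID: 9.6  (via TOR)
BRV: 12.9  (via VLY)
NOR: 14  (via VLY)
LAR: 16.2  (via MID)
CEN: 17.3  (via MID)
QRY: 23.4  (via CEN)
ALP: 26.8  (via CEN)
Shortest route: TOR–MID–CEN–ALP = $26.8.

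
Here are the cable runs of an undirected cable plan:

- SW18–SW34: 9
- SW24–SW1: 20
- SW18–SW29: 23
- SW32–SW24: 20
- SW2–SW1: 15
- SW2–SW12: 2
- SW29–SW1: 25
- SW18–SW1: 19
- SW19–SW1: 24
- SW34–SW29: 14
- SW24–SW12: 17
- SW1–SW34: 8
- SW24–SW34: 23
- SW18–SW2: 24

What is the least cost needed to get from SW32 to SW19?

Settle nodes by increasing distance from SW32:
SW32: 0
SW24: 20  (via SW32)
SW12: 37  (via SW24)
SW2: 39  (via SW12)
SW1: 40  (via SW24)
SW34: 43  (via SW24)
SW18: 52  (via SW34)
SW29: 57  (via SW34)
SW19: 64  (via SW1)
Shortest route: SW32 → SW24 → SW1 → SW19 = 64.

64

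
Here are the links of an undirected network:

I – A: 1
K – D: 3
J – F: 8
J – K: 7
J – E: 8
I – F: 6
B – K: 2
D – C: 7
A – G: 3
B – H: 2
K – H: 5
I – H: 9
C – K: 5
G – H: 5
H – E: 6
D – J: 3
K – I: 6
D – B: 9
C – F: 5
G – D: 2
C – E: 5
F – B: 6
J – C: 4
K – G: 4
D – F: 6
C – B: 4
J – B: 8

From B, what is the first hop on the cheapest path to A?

Candidate routes:
B → H → G → A: 2+5+3 = 10
B → K → D → G → A: 2+3+2+3 = 10
B → K → G → A: 2+4+3 = 9
B → H → I → A: 2+9+1 = 12
The minimum is 9 via B → K → G → A.
So from B the first move is to K.

K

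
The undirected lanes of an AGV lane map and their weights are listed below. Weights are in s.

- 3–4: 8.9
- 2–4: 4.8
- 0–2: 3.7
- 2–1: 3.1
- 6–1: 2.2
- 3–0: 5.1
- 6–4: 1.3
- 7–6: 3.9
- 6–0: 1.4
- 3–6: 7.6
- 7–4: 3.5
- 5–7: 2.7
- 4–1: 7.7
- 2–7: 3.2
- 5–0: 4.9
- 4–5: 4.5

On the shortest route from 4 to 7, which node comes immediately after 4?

Enumerating some paths:
4 → 7: 3.5 = 3.5
4 → 6 → 7: 1.3+3.9 = 5.2
4 → 5 → 7: 4.5+2.7 = 7.2
Cheapest is 4 → 7 at 3.5 s.
So from 4 the first move is to 7.

7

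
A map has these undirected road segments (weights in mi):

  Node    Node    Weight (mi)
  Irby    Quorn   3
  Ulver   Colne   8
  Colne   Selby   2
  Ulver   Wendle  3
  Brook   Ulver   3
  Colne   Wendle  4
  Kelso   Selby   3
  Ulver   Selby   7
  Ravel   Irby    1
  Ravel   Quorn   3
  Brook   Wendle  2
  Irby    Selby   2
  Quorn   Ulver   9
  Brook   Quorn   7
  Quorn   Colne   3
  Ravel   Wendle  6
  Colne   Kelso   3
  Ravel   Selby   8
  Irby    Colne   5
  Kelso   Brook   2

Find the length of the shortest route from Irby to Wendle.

7 mi

Candidate routes:
Irby → Selby → Kelso → Brook → Wendle: 2+3+2+2 = 9
Irby → Selby → Colne → Wendle: 2+2+4 = 8
Irby → Ravel → Wendle: 1+6 = 7
The minimum is 7 mi via Irby → Ravel → Wendle.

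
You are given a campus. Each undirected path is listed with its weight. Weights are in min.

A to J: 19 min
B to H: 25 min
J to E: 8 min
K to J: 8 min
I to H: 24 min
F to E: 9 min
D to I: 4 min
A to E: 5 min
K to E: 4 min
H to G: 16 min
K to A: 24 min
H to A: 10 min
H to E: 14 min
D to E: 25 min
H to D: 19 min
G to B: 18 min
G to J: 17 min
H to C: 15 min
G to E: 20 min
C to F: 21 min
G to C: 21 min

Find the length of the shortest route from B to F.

Shortest distances from B:
B: 0
G: 18  (via B)
H: 25  (via B)
A: 35  (via H)
J: 35  (via G)
E: 38  (via G)
C: 39  (via G)
K: 42  (via E)
D: 44  (via H)
F: 47  (via E)
Shortest route: B → G → E → F = 47 min.

47 min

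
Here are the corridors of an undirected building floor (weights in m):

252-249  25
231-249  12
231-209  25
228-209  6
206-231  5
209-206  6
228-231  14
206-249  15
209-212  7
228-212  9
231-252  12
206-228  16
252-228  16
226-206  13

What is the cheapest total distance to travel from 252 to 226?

30 m

Settle nodes by increasing distance from 252:
252: 0
231: 12  (via 252)
228: 16  (via 252)
206: 17  (via 231)
209: 22  (via 228)
249: 24  (via 231)
212: 25  (via 228)
226: 30  (via 206)
Shortest route: 252–231–206–226 = 30 m.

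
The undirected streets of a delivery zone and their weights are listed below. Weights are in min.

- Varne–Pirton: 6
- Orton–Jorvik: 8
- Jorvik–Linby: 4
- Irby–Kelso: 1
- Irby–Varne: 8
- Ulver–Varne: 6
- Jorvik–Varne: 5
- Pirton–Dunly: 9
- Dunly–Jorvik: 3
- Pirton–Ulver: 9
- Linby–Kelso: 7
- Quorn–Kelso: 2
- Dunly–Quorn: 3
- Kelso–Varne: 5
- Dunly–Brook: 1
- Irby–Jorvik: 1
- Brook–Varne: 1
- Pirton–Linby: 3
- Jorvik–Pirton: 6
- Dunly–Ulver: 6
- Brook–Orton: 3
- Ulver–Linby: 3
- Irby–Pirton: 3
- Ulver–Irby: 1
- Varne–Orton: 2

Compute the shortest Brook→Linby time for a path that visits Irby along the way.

Shortest Brook→Irby: Brook → Dunly → Jorvik → Irby = 5
Best Irby to Linby: Irby → Ulver → Linby costing 4
Total via Irby: 5 + 4 = 9 min.

9 min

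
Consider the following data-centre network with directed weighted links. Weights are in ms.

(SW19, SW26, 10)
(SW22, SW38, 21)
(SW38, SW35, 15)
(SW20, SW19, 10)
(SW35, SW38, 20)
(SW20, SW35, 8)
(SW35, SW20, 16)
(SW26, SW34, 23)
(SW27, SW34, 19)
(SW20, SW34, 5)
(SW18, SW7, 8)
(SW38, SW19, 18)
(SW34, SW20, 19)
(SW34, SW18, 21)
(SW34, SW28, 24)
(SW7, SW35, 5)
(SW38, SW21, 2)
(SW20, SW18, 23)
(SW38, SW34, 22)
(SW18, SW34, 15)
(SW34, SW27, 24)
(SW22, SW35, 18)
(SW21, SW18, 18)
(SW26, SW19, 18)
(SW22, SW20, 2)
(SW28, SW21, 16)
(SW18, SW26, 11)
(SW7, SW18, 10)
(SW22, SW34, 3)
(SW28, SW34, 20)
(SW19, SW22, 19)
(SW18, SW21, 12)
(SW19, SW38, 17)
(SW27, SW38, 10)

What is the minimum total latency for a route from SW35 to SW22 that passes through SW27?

92 ms

Best SW35 to SW27: SW35 → SW20 → SW34 → SW27 costing 45
Best SW27 to SW22: SW27 → SW38 → SW19 → SW22 costing 47
Total via SW27: 45 + 47 = 92 ms.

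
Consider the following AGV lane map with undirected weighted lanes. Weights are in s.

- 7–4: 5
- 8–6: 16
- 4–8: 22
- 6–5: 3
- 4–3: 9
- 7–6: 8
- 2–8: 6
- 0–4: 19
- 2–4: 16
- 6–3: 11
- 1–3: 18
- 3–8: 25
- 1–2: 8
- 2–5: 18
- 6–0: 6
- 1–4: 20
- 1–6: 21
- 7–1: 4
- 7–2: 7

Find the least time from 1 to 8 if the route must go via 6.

28 s

Shortest 1→6: 1 → 7 → 6 = 12
Shortest 6→8: 6 → 8 = 16
Total via 6: 12 + 16 = 28 s.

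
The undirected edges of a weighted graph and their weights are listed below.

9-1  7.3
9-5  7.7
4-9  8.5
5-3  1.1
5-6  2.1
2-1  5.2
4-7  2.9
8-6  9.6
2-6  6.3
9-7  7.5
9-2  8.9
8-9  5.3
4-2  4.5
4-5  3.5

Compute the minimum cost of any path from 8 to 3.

Running Dijkstra from 8:
8: 0
9: 5.3  (via 8)
6: 9.6  (via 8)
5: 11.7  (via 6)
1: 12.6  (via 9)
3: 12.8  (via 5)
Shortest route: 8–6–5–3 = 12.8.

12.8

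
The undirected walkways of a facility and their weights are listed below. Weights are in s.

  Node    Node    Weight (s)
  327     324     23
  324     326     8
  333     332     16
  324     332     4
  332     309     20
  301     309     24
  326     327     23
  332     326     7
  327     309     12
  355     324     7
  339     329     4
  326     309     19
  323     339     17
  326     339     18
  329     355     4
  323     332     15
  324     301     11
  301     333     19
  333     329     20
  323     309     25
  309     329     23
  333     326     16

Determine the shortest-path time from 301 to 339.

Candidate routes:
301 → 324 → 355 → 329 → 339: 11+7+4+4 = 26
301 → 324 → 326 → 339: 11+8+18 = 37
The minimum is 26 s via 301 → 324 → 355 → 329 → 339.

26 s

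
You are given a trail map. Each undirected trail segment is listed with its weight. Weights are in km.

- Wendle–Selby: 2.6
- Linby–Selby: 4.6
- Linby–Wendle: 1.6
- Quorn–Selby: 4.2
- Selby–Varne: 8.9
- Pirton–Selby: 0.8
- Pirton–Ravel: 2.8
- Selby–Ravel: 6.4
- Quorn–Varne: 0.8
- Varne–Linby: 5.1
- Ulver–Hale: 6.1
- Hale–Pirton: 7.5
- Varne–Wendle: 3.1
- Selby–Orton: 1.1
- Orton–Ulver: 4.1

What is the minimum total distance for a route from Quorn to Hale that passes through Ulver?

Shortest Quorn→Ulver: Quorn → Selby → Orton → Ulver = 9.4
Shortest Ulver→Hale: Ulver → Hale = 6.1
Total via Ulver: 9.4 + 6.1 = 15.5 km.

15.5 km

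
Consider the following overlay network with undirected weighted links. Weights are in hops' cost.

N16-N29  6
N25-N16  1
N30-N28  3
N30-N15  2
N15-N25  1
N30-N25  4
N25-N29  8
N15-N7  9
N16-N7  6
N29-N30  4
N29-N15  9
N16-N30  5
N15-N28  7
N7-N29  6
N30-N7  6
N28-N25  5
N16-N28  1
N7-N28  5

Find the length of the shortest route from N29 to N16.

6 hops' cost

Shortest distances from N29:
N29: 0
N30: 4  (via N29)
N15: 6  (via N30)
N16: 6  (via N29)
Shortest route: N29 → N16 = 6 hops' cost.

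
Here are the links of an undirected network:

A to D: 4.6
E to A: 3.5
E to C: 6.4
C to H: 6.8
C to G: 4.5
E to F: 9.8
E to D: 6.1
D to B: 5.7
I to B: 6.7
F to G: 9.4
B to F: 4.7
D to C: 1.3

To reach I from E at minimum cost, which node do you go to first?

D

Compare a few routes:
E - C - D - B - I: 6.4+1.3+5.7+6.7 = 20.1
E - D - B - I: 6.1+5.7+6.7 = 18.5
Cheapest is E - D - B - I at 18.5.
So from E the first move is to D.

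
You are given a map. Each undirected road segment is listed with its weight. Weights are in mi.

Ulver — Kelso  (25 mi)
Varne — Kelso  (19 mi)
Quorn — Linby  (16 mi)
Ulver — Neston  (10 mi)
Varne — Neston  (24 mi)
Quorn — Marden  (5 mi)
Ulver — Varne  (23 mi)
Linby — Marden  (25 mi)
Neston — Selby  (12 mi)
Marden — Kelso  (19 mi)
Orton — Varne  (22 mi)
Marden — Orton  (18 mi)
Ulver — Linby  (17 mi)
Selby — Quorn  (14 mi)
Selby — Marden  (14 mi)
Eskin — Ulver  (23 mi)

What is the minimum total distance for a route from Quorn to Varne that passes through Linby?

Shortest Quorn→Linby: Quorn → Linby = 16
Best Linby to Varne: Linby → Ulver → Varne costing 40
Total via Linby: 16 + 40 = 56 mi.

56 mi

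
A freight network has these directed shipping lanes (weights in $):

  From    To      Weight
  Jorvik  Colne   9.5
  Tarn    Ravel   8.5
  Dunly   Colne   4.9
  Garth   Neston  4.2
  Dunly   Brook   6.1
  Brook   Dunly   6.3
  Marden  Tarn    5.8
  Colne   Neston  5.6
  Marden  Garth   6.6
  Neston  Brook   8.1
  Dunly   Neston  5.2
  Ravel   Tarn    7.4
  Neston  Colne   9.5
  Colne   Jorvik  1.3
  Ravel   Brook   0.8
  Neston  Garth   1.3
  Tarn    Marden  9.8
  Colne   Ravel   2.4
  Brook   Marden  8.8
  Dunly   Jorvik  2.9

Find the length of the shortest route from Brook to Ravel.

$13.6

Enumerating some paths:
Brook–Dunly–Colne–Ravel: 6.3+4.9+2.4 = 13.6
Brook–Dunly–Jorvik–Colne–Ravel: 6.3+2.9+9.5+2.4 = 21.1
The minimum is $13.6 via Brook–Dunly–Colne–Ravel.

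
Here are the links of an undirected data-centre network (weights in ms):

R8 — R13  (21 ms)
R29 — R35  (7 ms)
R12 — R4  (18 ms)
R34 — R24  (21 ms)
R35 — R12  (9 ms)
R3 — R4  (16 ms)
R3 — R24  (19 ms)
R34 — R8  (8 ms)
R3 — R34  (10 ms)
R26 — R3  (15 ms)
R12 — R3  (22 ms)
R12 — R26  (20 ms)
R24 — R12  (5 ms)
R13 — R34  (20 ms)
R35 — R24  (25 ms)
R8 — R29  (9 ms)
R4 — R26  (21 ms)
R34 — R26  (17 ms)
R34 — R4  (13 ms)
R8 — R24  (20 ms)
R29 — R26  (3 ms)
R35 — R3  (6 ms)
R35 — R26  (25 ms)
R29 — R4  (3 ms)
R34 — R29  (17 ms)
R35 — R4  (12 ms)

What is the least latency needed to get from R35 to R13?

Settle nodes by increasing distance from R35:
R35: 0
R3: 6  (via R35)
R29: 7  (via R35)
R12: 9  (via R35)
R26: 10  (via R29)
R4: 10  (via R29)
R24: 14  (via R12)
R34: 16  (via R3)
R8: 16  (via R29)
R13: 36  (via R34)
Shortest route: R35 → R3 → R34 → R13 = 36 ms.

36 ms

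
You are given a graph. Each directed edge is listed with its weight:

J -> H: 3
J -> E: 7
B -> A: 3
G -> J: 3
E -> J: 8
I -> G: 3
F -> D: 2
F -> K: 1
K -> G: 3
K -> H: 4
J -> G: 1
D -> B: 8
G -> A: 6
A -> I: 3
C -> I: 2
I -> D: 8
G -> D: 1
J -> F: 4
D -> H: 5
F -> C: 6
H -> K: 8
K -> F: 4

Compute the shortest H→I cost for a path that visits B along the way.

26

Shortest H→B: H → K → G → D → B = 20
Best B to I: B → A → I costing 6
Total via B: 20 + 6 = 26.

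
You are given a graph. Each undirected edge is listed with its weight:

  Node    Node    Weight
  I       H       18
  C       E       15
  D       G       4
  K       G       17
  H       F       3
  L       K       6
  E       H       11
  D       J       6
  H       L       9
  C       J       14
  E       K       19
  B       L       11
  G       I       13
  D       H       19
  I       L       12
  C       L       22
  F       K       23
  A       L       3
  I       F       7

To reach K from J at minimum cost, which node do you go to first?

Compare a few routes:
J–D–H–L–K: 6+19+9+6 = 40
J–D–G–I–L–K: 6+4+13+12+6 = 41
J–D–G–K: 6+4+17 = 27
J–C–L–K: 14+22+6 = 42
The minimum is 27 via J–D–G–K.
So from J the first move is to D.

D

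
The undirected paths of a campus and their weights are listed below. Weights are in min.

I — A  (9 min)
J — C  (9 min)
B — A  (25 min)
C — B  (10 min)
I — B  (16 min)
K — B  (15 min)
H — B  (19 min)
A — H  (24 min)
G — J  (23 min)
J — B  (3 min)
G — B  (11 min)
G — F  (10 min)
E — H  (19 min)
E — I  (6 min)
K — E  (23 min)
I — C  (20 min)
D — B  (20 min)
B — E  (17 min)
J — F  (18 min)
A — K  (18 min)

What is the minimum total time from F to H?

40 min

Compare a few routes:
F → G → J → B → H: 10+23+3+19 = 55
F → G → B → H: 10+11+19 = 40
F → J → B → E → H: 18+3+17+19 = 57
F → J → C → B → H: 18+9+10+19 = 56
The minimum is 40 min via F → G → B → H.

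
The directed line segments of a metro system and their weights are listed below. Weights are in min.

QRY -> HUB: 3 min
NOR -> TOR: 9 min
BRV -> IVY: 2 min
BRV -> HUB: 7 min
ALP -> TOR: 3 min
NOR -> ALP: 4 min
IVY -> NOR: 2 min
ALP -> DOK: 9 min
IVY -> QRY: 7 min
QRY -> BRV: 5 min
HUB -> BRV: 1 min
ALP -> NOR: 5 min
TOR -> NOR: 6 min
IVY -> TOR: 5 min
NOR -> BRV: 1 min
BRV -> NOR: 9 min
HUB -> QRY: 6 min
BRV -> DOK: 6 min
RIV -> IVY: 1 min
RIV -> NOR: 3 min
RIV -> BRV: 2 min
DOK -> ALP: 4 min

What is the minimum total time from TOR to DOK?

13 min

Enumerating some paths:
TOR → NOR → BRV → DOK: 6+1+6 = 13
TOR → NOR → ALP → DOK: 6+4+9 = 19
Cheapest is TOR → NOR → BRV → DOK at 13 min.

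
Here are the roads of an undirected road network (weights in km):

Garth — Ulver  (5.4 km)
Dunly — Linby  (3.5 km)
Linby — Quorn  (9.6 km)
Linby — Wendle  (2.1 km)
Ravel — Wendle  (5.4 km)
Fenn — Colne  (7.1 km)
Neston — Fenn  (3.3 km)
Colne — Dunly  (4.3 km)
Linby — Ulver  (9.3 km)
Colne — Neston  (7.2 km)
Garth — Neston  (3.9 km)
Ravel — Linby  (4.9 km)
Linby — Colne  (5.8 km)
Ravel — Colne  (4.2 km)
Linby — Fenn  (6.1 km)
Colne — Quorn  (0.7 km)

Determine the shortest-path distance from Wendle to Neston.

Enumerating some paths:
Wendle–Linby–Fenn–Neston: 2.1+6.1+3.3 = 11.5
Wendle–Linby–Colne–Neston: 2.1+5.8+7.2 = 15.1
The minimum is 11.5 km via Wendle–Linby–Fenn–Neston.

11.5 km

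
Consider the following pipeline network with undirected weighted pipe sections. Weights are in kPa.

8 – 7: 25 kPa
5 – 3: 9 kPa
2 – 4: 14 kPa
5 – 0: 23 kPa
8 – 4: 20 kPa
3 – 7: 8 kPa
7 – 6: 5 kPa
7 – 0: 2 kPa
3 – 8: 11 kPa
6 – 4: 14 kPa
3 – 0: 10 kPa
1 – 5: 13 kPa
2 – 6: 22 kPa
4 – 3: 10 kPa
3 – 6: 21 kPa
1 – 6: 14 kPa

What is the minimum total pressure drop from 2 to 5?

33 kPa

Shortest distances from 2:
2: 0
4: 14  (via 2)
6: 22  (via 2)
3: 24  (via 4)
7: 27  (via 6)
0: 29  (via 7)
5: 33  (via 3)
Shortest route: 2 → 4 → 3 → 5 = 33 kPa.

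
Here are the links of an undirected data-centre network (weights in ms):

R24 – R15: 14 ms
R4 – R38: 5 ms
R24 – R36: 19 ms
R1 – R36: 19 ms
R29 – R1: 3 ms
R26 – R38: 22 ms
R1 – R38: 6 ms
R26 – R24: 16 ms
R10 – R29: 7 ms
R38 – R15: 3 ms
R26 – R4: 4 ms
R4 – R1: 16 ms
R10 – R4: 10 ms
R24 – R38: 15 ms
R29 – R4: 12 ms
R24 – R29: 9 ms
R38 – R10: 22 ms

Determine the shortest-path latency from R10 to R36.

29 ms

Running Dijkstra from R10:
R10: 0
R29: 7  (via R10)
R1: 10  (via R29)
R4: 10  (via R10)
R26: 14  (via R4)
R38: 15  (via R4)
R24: 16  (via R29)
R15: 18  (via R38)
R36: 29  (via R1)
Shortest route: R10 → R29 → R1 → R36 = 29 ms.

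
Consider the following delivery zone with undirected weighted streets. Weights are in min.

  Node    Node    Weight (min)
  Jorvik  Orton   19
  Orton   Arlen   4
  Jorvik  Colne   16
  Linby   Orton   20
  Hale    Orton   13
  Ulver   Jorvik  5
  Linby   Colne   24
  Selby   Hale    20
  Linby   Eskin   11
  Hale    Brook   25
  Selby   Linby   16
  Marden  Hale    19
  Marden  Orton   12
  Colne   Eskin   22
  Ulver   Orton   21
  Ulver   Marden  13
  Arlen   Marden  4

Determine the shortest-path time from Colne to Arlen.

38 min

Shortest distances from Colne:
Colne: 0
Jorvik: 16  (via Colne)
Ulver: 21  (via Jorvik)
Eskin: 22  (via Colne)
Linby: 24  (via Colne)
Marden: 34  (via Ulver)
Orton: 35  (via Jorvik)
Arlen: 38  (via Marden)
Shortest route: Colne → Jorvik → Ulver → Marden → Arlen = 38 min.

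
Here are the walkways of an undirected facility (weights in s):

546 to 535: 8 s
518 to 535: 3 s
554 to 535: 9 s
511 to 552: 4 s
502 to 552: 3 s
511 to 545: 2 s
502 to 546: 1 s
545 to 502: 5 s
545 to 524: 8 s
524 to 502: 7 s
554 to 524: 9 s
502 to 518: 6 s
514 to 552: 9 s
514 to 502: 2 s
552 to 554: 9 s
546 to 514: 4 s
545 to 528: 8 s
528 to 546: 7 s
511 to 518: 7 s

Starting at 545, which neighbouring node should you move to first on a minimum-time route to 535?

511

Enumerating some paths:
545–502–518–535: 5+6+3 = 14
545–502–546–535: 5+1+8 = 14
545–511–518–535: 2+7+3 = 12
Cheapest is 545–511–518–535 at 12 s.
So from 545 the first move is to 511.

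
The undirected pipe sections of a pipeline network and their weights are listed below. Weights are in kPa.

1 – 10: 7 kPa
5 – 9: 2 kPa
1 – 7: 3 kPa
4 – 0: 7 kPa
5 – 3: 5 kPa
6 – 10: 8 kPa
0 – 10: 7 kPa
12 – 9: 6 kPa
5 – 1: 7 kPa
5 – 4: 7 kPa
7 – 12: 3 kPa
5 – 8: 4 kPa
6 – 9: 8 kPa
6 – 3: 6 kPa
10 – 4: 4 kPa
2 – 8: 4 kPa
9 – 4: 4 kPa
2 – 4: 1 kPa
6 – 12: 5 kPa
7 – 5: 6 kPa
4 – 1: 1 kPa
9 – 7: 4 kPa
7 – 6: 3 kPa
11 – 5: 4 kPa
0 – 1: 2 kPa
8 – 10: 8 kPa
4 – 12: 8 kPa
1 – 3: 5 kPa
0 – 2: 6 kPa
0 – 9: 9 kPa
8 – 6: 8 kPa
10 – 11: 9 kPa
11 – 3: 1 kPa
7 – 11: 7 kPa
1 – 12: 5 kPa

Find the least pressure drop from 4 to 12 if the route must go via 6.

12 kPa

Best 4 to 6: 4 → 1 → 7 → 6 costing 7
Best 6 to 12: 6 → 12 costing 5
Total via 6: 7 + 5 = 12 kPa.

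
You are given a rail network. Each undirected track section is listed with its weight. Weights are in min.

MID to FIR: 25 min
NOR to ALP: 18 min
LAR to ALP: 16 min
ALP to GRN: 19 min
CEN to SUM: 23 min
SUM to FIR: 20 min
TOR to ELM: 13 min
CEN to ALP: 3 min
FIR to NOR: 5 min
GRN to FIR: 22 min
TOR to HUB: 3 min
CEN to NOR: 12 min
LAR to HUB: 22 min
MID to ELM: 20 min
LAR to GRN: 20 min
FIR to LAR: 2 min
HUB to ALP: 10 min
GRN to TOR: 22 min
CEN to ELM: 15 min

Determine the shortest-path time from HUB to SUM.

Settle nodes by increasing distance from HUB:
HUB: 0
TOR: 3  (via HUB)
ALP: 10  (via HUB)
CEN: 13  (via ALP)
ELM: 16  (via TOR)
LAR: 22  (via HUB)
FIR: 24  (via LAR)
GRN: 25  (via TOR)
NOR: 25  (via CEN)
SUM: 36  (via CEN)
Shortest route: HUB–ALP–CEN–SUM = 36 min.

36 min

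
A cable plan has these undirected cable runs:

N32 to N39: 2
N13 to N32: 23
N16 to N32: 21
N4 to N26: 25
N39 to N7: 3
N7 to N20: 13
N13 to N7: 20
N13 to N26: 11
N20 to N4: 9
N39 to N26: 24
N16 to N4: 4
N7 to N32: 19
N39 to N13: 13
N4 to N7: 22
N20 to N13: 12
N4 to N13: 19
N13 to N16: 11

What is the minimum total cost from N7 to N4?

Compare a few routes:
N7 - N39 - N13 - N16 - N4: 3+13+11+4 = 31
N7 - N4: 22 = 22
N7 - N13 - N16 - N4: 20+11+4 = 35
N7 - N39 - N32 - N16 - N4: 3+2+21+4 = 30
The minimum is 22 via N7 - N4.

22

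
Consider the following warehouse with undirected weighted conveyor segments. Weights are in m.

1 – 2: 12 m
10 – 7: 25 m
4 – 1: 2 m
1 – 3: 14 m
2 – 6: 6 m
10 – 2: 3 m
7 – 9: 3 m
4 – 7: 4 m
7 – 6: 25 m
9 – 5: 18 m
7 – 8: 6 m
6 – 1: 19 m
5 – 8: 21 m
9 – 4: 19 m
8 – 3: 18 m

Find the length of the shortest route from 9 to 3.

Running Dijkstra from 9:
9: 0
7: 3  (via 9)
4: 7  (via 7)
1: 9  (via 4)
8: 9  (via 7)
5: 18  (via 9)
2: 21  (via 1)
3: 23  (via 1)
Shortest route: 9–7–4–1–3 = 23 m.

23 m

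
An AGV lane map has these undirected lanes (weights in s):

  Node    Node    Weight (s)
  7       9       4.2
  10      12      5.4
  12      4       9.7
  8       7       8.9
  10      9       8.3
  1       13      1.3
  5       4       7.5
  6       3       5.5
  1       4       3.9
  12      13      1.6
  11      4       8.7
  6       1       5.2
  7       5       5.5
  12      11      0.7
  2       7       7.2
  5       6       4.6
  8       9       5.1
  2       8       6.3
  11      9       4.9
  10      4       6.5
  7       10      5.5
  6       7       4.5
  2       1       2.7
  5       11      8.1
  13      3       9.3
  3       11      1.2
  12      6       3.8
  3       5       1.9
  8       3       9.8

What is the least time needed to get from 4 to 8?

Compare a few routes:
4–1–13–12–11–3–8: 3.9+1.3+1.6+0.7+1.2+9.8 = 18.5
4–1–13–12–11–9–8: 3.9+1.3+1.6+0.7+4.9+5.1 = 17.5
4–1–2–8: 3.9+2.7+6.3 = 12.9
Cheapest is 4–1–2–8 at 12.9 s.

12.9 s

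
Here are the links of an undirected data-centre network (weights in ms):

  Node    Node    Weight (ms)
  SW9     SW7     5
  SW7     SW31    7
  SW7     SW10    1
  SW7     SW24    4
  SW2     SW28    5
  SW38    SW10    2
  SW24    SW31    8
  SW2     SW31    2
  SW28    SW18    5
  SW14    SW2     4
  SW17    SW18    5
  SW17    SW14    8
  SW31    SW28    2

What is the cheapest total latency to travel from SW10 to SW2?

Candidate routes:
SW10–SW7–SW24–SW31–SW2: 1+4+8+2 = 15
SW10–SW7–SW31–SW2: 1+7+2 = 10
SW10–SW7–SW31–SW28–SW2: 1+7+2+5 = 15
Cheapest is SW10–SW7–SW31–SW2 at 10 ms.

10 ms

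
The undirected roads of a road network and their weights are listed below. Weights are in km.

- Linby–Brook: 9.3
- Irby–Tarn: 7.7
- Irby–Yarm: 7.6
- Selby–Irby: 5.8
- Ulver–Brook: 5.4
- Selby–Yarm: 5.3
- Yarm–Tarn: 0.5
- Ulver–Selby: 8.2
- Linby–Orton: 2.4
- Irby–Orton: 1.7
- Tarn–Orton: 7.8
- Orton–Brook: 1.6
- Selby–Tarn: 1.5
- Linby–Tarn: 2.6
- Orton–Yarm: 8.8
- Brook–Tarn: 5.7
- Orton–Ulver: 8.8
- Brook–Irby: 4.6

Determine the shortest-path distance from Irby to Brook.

Compare a few routes:
Irby–Orton–Brook: 1.7+1.6 = 3.3
Irby–Brook: 4.6 = 4.6
Cheapest is Irby–Orton–Brook at 3.3 km.

3.3 km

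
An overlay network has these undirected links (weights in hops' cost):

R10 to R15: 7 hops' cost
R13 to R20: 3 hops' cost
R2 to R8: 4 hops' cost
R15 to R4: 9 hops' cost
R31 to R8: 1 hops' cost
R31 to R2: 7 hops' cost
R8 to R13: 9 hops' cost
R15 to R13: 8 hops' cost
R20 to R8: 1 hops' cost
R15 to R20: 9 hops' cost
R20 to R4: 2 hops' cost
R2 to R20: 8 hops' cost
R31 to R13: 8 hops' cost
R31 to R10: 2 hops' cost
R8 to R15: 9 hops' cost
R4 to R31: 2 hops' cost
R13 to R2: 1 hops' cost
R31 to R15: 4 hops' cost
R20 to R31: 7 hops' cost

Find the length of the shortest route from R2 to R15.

Shortest distances from R2:
R2: 0
R13: 1  (via R2)
R8: 4  (via R2)
R20: 4  (via R13)
R31: 5  (via R8)
R4: 6  (via R20)
R10: 7  (via R31)
R15: 9  (via R13)
Shortest route: R2 → R13 → R15 = 9 hops' cost.

9 hops' cost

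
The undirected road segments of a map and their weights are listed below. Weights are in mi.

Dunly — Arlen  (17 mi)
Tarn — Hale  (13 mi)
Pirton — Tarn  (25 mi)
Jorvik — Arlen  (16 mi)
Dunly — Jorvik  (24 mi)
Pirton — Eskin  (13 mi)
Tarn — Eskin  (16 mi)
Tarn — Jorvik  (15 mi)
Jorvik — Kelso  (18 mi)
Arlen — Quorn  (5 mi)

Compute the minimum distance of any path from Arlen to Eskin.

47 mi

Compare a few routes:
Arlen - Jorvik - Tarn - Pirton - Eskin: 16+15+25+13 = 69
Arlen - Jorvik - Tarn - Eskin: 16+15+16 = 47
Cheapest is Arlen - Jorvik - Tarn - Eskin at 47 mi.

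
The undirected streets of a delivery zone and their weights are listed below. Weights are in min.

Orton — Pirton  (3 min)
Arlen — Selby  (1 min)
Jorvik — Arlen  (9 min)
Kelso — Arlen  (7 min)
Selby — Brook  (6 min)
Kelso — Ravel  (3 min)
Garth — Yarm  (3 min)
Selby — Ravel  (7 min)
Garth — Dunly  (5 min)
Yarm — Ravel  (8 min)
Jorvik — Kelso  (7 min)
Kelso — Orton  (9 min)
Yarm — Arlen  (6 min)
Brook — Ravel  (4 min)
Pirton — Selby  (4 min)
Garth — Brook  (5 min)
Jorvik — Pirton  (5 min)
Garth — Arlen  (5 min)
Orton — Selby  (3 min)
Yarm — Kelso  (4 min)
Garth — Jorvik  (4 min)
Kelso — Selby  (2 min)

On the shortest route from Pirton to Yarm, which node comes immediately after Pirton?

Selby

Enumerating some paths:
Pirton–Jorvik–Garth–Yarm: 5+4+3 = 12
Pirton–Selby–Kelso–Yarm: 4+2+4 = 10
Pirton–Selby–Arlen–Yarm: 4+1+6 = 11
Pirton–Orton–Selby–Kelso–Yarm: 3+3+2+4 = 12
The minimum is 10 min via Pirton–Selby–Kelso–Yarm.
So from Pirton the first move is to Selby.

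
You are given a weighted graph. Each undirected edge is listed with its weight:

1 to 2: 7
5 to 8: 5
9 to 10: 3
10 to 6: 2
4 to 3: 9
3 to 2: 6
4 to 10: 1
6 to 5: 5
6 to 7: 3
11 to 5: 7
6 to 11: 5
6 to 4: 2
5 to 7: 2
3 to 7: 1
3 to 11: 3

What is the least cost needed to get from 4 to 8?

12

Enumerating some paths:
4–10–6–7–5–8: 1+2+3+2+5 = 13
4–3–7–5–8: 9+1+2+5 = 17
4–6–5–8: 2+5+5 = 12
4–10–6–5–8: 1+2+5+5 = 13
The minimum is 12 via 4–6–5–8.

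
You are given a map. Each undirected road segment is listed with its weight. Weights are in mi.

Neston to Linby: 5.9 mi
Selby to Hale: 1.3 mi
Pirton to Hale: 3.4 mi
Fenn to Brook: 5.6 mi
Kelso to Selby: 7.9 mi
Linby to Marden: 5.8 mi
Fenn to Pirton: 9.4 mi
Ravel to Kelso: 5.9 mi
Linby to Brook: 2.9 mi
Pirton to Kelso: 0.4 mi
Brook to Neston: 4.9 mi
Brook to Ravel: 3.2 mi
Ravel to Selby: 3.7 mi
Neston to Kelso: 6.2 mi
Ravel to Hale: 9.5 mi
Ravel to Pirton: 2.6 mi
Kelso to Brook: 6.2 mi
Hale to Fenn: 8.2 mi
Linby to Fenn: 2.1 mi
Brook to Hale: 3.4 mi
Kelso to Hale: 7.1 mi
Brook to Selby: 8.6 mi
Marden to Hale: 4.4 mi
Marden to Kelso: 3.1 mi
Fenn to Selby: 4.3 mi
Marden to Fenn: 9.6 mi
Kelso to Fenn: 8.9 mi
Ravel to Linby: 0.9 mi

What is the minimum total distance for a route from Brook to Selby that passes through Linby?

Shortest Brook→Linby: Brook–Linby = 2.9
Shortest Linby→Selby: Linby–Ravel–Selby = 4.6
Total via Linby: 2.9 + 4.6 = 7.5 mi.

7.5 mi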